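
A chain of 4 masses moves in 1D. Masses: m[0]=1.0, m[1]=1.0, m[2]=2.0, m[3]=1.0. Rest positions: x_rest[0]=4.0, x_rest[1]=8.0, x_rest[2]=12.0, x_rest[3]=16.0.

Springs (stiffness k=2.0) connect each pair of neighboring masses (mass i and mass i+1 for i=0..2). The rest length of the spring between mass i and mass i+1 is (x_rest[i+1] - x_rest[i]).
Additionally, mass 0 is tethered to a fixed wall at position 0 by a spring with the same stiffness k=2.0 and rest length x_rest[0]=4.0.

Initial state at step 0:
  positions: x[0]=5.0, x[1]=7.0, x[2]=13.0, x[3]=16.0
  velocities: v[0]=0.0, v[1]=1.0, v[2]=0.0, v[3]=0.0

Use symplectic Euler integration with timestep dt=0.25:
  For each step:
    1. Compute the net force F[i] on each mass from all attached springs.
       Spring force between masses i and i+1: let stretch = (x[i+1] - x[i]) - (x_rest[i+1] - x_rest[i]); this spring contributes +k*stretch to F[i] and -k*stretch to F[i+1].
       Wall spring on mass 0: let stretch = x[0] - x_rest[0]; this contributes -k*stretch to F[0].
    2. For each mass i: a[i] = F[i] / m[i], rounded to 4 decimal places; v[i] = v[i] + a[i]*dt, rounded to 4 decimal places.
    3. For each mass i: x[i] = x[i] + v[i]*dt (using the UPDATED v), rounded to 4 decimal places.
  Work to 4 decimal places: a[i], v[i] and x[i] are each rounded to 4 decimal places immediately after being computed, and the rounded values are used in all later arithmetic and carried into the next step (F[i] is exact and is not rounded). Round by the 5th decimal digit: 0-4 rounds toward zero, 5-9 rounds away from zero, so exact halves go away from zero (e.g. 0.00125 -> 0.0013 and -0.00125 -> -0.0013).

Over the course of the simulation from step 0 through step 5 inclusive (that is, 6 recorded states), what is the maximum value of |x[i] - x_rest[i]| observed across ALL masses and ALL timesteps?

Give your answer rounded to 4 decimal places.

Step 0: x=[5.0000 7.0000 13.0000 16.0000] v=[0.0000 1.0000 0.0000 0.0000]
Step 1: x=[4.6250 7.7500 12.8125 16.1250] v=[-1.5000 3.0000 -0.7500 0.5000]
Step 2: x=[4.0625 8.7422 12.5156 16.3360] v=[-2.2500 3.9688 -1.1875 0.8438]
Step 3: x=[3.5772 9.6211 12.2217 16.5694] v=[-1.9414 3.5157 -1.1758 0.9336]
Step 4: x=[3.4002 10.0696 12.0370 16.7594] v=[-0.7081 1.7941 -0.7390 0.7598]
Step 5: x=[3.6318 9.9304 12.0244 16.8591] v=[0.9265 -0.5569 -0.0503 0.3986]
Max displacement = 2.0696

Answer: 2.0696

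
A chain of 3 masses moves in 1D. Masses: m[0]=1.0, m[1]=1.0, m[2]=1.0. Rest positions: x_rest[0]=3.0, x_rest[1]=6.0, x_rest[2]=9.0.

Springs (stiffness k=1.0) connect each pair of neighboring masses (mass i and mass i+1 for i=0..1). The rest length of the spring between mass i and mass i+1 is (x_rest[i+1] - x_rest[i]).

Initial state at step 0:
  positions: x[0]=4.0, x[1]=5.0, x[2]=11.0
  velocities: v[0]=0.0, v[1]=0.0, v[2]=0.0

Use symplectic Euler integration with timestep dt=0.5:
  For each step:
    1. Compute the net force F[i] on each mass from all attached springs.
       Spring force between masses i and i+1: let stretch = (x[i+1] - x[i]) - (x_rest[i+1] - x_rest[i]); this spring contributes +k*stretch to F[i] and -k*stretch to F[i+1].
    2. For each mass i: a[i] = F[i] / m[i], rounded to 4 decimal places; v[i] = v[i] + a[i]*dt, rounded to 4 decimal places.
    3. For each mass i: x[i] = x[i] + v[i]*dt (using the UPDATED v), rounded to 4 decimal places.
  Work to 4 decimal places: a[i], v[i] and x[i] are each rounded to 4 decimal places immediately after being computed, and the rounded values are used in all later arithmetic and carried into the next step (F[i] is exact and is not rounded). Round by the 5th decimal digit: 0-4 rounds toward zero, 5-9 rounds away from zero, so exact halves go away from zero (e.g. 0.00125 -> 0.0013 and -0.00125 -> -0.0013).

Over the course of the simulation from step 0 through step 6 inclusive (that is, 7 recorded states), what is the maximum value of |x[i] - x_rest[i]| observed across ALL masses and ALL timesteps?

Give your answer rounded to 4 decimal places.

Step 0: x=[4.0000 5.0000 11.0000] v=[0.0000 0.0000 0.0000]
Step 1: x=[3.5000 6.2500 10.2500] v=[-1.0000 2.5000 -1.5000]
Step 2: x=[2.9375 7.8125 9.2500] v=[-1.1250 3.1250 -2.0000]
Step 3: x=[2.8438 8.5157 8.6406] v=[-0.1875 1.4063 -1.2188]
Step 4: x=[3.4181 7.8321 8.7500] v=[1.1485 -1.3672 0.2188]
Step 5: x=[4.3459 6.2745 9.3800] v=[1.8555 -3.1153 1.2599]
Step 6: x=[5.0058 5.0111 9.9836] v=[1.3198 -2.5269 1.2072]
Max displacement = 2.5157

Answer: 2.5157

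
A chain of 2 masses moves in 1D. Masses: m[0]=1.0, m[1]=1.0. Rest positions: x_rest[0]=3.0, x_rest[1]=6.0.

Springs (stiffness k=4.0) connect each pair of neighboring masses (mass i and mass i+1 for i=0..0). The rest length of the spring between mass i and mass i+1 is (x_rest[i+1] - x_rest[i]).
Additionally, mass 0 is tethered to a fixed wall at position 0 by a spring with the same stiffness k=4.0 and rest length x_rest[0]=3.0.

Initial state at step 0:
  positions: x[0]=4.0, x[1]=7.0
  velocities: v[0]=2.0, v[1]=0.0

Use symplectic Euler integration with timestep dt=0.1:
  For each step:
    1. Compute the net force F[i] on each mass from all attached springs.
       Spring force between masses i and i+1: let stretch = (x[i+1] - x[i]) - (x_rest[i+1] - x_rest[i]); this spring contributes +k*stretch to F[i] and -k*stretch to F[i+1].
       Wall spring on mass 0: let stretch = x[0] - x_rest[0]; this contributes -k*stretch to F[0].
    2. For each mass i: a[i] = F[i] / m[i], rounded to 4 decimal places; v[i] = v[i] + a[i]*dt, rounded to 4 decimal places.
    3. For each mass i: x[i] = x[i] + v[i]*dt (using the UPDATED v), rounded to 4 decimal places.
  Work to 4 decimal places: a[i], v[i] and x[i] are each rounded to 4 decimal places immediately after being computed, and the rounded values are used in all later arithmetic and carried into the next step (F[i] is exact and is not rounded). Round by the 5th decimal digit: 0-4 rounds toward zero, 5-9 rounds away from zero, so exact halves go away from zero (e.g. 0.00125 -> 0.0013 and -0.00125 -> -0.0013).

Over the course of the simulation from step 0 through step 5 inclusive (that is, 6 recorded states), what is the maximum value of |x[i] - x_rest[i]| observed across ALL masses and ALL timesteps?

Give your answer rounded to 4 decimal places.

Answer: 1.3133

Derivation:
Step 0: x=[4.0000 7.0000] v=[2.0000 0.0000]
Step 1: x=[4.1600 7.0000] v=[1.6000 0.0000]
Step 2: x=[4.2672 7.0064] v=[1.0720 0.0640]
Step 3: x=[4.3133 7.0232] v=[0.4608 0.1683]
Step 4: x=[4.2952 7.0516] v=[-0.1806 0.2843]
Step 5: x=[4.2156 7.0898] v=[-0.7961 0.3817]
Max displacement = 1.3133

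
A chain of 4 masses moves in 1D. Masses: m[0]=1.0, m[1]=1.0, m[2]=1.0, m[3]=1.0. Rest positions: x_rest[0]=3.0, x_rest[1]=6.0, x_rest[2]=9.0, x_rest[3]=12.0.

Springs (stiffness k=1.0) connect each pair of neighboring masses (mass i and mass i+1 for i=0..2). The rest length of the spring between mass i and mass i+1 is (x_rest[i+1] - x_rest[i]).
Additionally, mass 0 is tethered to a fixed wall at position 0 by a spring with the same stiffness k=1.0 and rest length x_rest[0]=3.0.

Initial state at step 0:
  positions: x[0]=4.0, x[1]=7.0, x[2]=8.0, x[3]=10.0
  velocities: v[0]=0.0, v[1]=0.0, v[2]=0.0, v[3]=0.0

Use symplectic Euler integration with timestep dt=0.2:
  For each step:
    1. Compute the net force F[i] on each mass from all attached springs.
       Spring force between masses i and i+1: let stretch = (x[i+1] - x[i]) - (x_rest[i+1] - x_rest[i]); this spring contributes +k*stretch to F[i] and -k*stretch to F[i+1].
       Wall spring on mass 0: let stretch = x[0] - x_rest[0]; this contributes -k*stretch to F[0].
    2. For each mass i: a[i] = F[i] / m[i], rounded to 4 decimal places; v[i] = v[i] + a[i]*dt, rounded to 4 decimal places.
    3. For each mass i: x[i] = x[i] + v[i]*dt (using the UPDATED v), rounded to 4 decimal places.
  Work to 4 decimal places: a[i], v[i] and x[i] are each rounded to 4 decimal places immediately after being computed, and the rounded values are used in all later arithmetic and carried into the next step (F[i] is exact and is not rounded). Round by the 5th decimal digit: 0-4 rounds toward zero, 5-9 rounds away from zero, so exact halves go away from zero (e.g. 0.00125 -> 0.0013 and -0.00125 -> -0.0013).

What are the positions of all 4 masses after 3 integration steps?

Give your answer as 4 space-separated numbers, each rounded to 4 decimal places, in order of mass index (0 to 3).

Step 0: x=[4.0000 7.0000 8.0000 10.0000] v=[0.0000 0.0000 0.0000 0.0000]
Step 1: x=[3.9600 6.9200 8.0400 10.0400] v=[-0.2000 -0.4000 0.2000 0.2000]
Step 2: x=[3.8800 6.7664 8.1152 10.1200] v=[-0.4000 -0.7680 0.3760 0.4000]
Step 3: x=[3.7603 6.5513 8.2166 10.2398] v=[-0.5987 -1.0755 0.5072 0.5990]

Answer: 3.7603 6.5513 8.2166 10.2398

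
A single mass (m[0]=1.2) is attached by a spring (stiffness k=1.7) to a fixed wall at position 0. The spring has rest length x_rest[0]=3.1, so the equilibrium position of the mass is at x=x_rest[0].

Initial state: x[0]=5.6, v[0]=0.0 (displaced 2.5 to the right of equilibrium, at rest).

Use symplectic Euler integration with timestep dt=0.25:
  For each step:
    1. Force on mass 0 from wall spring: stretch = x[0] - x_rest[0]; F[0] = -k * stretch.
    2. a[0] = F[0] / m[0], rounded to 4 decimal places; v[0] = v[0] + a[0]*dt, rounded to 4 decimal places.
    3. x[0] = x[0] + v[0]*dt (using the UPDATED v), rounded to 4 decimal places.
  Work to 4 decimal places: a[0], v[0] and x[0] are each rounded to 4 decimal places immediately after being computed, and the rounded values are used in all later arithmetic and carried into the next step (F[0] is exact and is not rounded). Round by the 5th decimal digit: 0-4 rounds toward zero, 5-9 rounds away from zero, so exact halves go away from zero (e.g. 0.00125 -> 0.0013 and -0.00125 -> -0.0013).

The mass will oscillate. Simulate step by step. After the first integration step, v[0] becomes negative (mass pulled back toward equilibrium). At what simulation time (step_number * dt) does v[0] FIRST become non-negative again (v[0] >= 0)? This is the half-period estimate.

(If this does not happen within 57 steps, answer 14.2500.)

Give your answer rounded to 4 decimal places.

Answer: 2.7500

Derivation:
Step 0: x=[5.6000] v=[0.0000]
Step 1: x=[5.3787] v=[-0.8854]
Step 2: x=[4.9556] v=[-1.6925]
Step 3: x=[4.3682] v=[-2.3497]
Step 4: x=[3.6685] v=[-2.7989]
Step 5: x=[2.9184] v=[-3.0003]
Step 6: x=[2.1844] v=[-2.9360]
Step 7: x=[1.5315] v=[-2.6117]
Step 8: x=[1.0175] v=[-2.0562]
Step 9: x=[0.6878] v=[-1.3187]
Step 10: x=[0.5717] v=[-0.4644]
Step 11: x=[0.6795] v=[0.4311]
First v>=0 after going negative at step 11, time=2.7500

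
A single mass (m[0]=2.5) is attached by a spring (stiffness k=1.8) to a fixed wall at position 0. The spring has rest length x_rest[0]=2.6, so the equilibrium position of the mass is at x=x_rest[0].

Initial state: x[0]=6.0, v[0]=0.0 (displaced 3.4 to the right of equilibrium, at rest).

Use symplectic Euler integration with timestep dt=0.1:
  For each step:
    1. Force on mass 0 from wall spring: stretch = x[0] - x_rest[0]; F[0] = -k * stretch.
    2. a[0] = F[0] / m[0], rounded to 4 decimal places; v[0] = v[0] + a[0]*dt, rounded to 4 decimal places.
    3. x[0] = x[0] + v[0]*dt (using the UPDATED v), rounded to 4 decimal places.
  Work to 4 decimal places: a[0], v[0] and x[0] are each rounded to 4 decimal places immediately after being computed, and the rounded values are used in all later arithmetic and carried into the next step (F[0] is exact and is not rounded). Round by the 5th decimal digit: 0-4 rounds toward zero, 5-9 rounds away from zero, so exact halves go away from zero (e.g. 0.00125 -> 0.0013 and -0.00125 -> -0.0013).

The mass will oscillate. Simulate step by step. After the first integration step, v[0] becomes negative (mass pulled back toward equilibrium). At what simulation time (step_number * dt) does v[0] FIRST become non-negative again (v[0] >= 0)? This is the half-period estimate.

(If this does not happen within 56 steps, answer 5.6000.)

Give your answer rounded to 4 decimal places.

Step 0: x=[6.0000] v=[0.0000]
Step 1: x=[5.9755] v=[-0.2448]
Step 2: x=[5.9267] v=[-0.4878]
Step 3: x=[5.8540] v=[-0.7273]
Step 4: x=[5.7578] v=[-0.9616]
Step 5: x=[5.6389] v=[-1.1890]
Step 6: x=[5.4981] v=[-1.4078]
Step 7: x=[5.3365] v=[-1.6165]
Step 8: x=[5.1552] v=[-1.8135]
Step 9: x=[4.9555] v=[-1.9975]
Step 10: x=[4.7388] v=[-2.1671]
Step 11: x=[4.5067] v=[-2.3211]
Step 12: x=[4.2609] v=[-2.4584]
Step 13: x=[4.0031] v=[-2.5780]
Step 14: x=[3.7352] v=[-2.6790]
Step 15: x=[3.4591] v=[-2.7607]
Step 16: x=[3.1768] v=[-2.8226]
Step 17: x=[2.8904] v=[-2.8641]
Step 18: x=[2.6019] v=[-2.8850]
Step 19: x=[2.3134] v=[-2.8851]
Step 20: x=[2.0270] v=[-2.8645]
Step 21: x=[1.7447] v=[-2.8232]
Step 22: x=[1.4685] v=[-2.7616]
Step 23: x=[1.2005] v=[-2.6801]
Step 24: x=[0.9426] v=[-2.5793]
Step 25: x=[0.6966] v=[-2.4600]
Step 26: x=[0.4643] v=[-2.3230]
Step 27: x=[0.2474] v=[-2.1692]
Step 28: x=[0.0474] v=[-1.9998]
Step 29: x=[-0.1342] v=[-1.8160]
Step 30: x=[-0.2961] v=[-1.6191]
Step 31: x=[-0.4372] v=[-1.4106]
Step 32: x=[-0.5564] v=[-1.1919]
Step 33: x=[-0.6529] v=[-0.9646]
Step 34: x=[-0.7259] v=[-0.7304]
Step 35: x=[-0.7750] v=[-0.4909]
Step 36: x=[-0.7998] v=[-0.2479]
Step 37: x=[-0.8001] v=[-0.0031]
Step 38: x=[-0.7759] v=[0.2417]
First v>=0 after going negative at step 38, time=3.8000

Answer: 3.8000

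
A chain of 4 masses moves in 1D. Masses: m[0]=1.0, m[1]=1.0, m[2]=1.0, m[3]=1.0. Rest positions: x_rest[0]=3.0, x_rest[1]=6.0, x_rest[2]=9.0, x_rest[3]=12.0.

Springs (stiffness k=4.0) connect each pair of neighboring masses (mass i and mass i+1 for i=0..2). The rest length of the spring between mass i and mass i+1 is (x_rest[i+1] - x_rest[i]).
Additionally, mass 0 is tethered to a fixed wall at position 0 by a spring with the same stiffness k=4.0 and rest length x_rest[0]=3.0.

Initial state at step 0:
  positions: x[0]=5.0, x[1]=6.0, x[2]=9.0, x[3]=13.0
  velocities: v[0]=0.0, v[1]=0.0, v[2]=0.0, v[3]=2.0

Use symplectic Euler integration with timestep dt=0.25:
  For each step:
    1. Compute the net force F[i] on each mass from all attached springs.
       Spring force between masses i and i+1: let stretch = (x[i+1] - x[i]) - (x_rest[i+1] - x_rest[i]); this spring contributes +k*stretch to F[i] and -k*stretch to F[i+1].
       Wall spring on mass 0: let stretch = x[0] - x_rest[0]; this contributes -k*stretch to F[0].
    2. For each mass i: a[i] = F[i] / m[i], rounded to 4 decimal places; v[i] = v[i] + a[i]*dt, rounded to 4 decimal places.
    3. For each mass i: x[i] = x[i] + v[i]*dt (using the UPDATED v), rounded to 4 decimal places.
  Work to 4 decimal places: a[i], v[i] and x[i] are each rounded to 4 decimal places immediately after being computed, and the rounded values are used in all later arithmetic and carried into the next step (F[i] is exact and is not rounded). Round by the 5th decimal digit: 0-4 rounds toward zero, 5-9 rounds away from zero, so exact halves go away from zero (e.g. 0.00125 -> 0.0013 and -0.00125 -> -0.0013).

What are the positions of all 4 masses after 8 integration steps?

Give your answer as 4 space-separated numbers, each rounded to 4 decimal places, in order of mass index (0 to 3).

Answer: 4.5270 6.8768 8.8715 14.0122

Derivation:
Step 0: x=[5.0000 6.0000 9.0000 13.0000] v=[0.0000 0.0000 0.0000 2.0000]
Step 1: x=[4.0000 6.5000 9.2500 13.2500] v=[-4.0000 2.0000 1.0000 1.0000]
Step 2: x=[2.6250 7.0625 9.8125 13.2500] v=[-5.5000 2.2500 2.2500 0.0000]
Step 3: x=[1.7031 7.2031 10.5469 13.1406] v=[-3.6875 0.5625 2.9375 -0.4375]
Step 4: x=[1.7305 6.8047 11.0938 13.1328] v=[0.1094 -1.5937 2.1874 -0.0312]
Step 5: x=[2.5938 6.2100 11.0781 13.3653] v=[3.4531 -2.3788 -0.0627 0.9298]
Step 6: x=[3.7127 5.9283 10.4172 13.7760] v=[4.4755 -1.1269 -2.6436 1.6426]
Step 7: x=[4.4573 6.2149 9.4738 14.0970] v=[2.9784 1.1464 -3.7737 1.2838]
Step 8: x=[4.5270 6.8768 8.8715 14.0122] v=[0.2787 2.6477 -2.4094 -0.3394]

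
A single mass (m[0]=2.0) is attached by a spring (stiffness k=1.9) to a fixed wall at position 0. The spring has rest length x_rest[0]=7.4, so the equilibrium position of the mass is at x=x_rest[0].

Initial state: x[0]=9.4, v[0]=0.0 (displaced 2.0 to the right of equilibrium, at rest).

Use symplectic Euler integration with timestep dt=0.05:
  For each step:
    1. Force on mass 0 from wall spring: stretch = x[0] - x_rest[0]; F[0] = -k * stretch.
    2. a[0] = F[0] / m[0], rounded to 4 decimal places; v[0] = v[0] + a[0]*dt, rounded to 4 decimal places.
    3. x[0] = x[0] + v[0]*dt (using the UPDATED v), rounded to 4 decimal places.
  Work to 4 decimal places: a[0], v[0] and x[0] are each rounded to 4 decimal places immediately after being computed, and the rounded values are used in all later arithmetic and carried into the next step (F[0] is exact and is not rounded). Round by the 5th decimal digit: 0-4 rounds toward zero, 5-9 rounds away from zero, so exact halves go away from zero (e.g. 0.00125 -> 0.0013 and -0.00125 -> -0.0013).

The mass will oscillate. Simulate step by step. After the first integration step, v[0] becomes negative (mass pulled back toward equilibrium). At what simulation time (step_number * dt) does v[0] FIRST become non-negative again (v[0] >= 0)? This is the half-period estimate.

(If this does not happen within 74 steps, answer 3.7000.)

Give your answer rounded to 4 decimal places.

Answer: 3.2500

Derivation:
Step 0: x=[9.4000] v=[0.0000]
Step 1: x=[9.3953] v=[-0.0950]
Step 2: x=[9.3858] v=[-0.1898]
Step 3: x=[9.3716] v=[-0.2841]
Step 4: x=[9.3527] v=[-0.3778]
Step 5: x=[9.3292] v=[-0.4706]
Step 6: x=[9.3011] v=[-0.5622]
Step 7: x=[9.2685] v=[-0.6525]
Step 8: x=[9.2314] v=[-0.7413]
Step 9: x=[9.1900] v=[-0.8283]
Step 10: x=[9.1443] v=[-0.9133]
Step 11: x=[9.0945] v=[-0.9962]
Step 12: x=[9.0407] v=[-1.0767]
Step 13: x=[8.9830] v=[-1.1546]
Step 14: x=[8.9215] v=[-1.2298]
Step 15: x=[8.8564] v=[-1.3021]
Step 16: x=[8.7878] v=[-1.3713]
Step 17: x=[8.7159] v=[-1.4372]
Step 18: x=[8.6409] v=[-1.4997]
Step 19: x=[8.5630] v=[-1.5586]
Step 20: x=[8.4823] v=[-1.6138]
Step 21: x=[8.3990] v=[-1.6652]
Step 22: x=[8.3134] v=[-1.7127]
Step 23: x=[8.2256] v=[-1.7561]
Step 24: x=[8.1358] v=[-1.7953]
Step 25: x=[8.0443] v=[-1.8303]
Step 26: x=[7.9513] v=[-1.8609]
Step 27: x=[7.8569] v=[-1.8871]
Step 28: x=[7.7615] v=[-1.9088]
Step 29: x=[7.6652] v=[-1.9260]
Step 30: x=[7.5683] v=[-1.9386]
Step 31: x=[7.4710] v=[-1.9466]
Step 32: x=[7.3735] v=[-1.9500]
Step 33: x=[7.2761] v=[-1.9487]
Step 34: x=[7.1790] v=[-1.9428]
Step 35: x=[7.0824] v=[-1.9323]
Step 36: x=[6.9865] v=[-1.9172]
Step 37: x=[6.8916] v=[-1.8976]
Step 38: x=[6.7979] v=[-1.8735]
Step 39: x=[6.7057] v=[-1.8449]
Step 40: x=[6.6151] v=[-1.8119]
Step 41: x=[6.5264] v=[-1.7746]
Step 42: x=[6.4397] v=[-1.7331]
Step 43: x=[6.3553] v=[-1.6875]
Step 44: x=[6.2734] v=[-1.6379]
Step 45: x=[6.1942] v=[-1.5844]
Step 46: x=[6.1178] v=[-1.5271]
Step 47: x=[6.0445] v=[-1.4662]
Step 48: x=[5.9744] v=[-1.4018]
Step 49: x=[5.9077] v=[-1.3341]
Step 50: x=[5.8445] v=[-1.2632]
Step 51: x=[5.7850] v=[-1.1893]
Step 52: x=[5.7294] v=[-1.1126]
Step 53: x=[5.6777] v=[-1.0332]
Step 54: x=[5.6301] v=[-0.9514]
Step 55: x=[5.5867] v=[-0.8673]
Step 56: x=[5.5476] v=[-0.7812]
Step 57: x=[5.5129] v=[-0.6932]
Step 58: x=[5.4827] v=[-0.6036]
Step 59: x=[5.4571] v=[-0.5125]
Step 60: x=[5.4361] v=[-0.4202]
Step 61: x=[5.4198] v=[-0.3269]
Step 62: x=[5.4082] v=[-0.2328]
Step 63: x=[5.4013] v=[-0.1382]
Step 64: x=[5.3991] v=[-0.0433]
Step 65: x=[5.4017] v=[0.0517]
First v>=0 after going negative at step 65, time=3.2500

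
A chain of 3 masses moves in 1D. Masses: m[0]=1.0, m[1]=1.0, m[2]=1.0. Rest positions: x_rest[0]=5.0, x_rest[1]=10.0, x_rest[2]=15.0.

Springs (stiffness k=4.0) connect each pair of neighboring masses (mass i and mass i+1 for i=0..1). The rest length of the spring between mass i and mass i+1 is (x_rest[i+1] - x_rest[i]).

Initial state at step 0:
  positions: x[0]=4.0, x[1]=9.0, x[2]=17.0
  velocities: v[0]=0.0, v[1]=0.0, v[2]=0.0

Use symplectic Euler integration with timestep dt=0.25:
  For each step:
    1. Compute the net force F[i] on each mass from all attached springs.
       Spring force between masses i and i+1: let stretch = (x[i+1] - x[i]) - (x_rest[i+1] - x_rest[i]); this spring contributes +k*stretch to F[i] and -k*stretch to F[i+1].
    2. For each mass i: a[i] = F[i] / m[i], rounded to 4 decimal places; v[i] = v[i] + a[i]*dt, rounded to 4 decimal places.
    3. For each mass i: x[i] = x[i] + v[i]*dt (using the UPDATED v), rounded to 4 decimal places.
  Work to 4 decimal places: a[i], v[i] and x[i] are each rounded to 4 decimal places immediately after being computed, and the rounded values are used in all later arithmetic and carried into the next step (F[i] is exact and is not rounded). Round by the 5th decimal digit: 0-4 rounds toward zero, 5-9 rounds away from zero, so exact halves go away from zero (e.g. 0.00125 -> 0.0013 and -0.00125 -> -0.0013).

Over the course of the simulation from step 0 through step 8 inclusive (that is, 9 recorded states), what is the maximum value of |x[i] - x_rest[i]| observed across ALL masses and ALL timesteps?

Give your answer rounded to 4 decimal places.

Step 0: x=[4.0000 9.0000 17.0000] v=[0.0000 0.0000 0.0000]
Step 1: x=[4.0000 9.7500 16.2500] v=[0.0000 3.0000 -3.0000]
Step 2: x=[4.1875 10.6875 15.1250] v=[0.7500 3.7500 -4.5000]
Step 3: x=[4.7500 11.1094 14.1406] v=[2.2500 1.6875 -3.9375]
Step 4: x=[5.6524 10.6992 13.6484] v=[3.6094 -1.6407 -1.9687]
Step 5: x=[6.5665 9.7646 13.6689] v=[3.6562 -3.7383 0.0821]
Step 6: x=[7.0301 9.0066 13.9634] v=[1.8543 -3.0321 1.1778]
Step 7: x=[6.7378 8.9937 14.2687] v=[-1.1692 -0.0518 1.2210]
Step 8: x=[5.7595 9.7355 14.5052] v=[-3.9133 2.9673 0.9460]
Max displacement = 2.0301

Answer: 2.0301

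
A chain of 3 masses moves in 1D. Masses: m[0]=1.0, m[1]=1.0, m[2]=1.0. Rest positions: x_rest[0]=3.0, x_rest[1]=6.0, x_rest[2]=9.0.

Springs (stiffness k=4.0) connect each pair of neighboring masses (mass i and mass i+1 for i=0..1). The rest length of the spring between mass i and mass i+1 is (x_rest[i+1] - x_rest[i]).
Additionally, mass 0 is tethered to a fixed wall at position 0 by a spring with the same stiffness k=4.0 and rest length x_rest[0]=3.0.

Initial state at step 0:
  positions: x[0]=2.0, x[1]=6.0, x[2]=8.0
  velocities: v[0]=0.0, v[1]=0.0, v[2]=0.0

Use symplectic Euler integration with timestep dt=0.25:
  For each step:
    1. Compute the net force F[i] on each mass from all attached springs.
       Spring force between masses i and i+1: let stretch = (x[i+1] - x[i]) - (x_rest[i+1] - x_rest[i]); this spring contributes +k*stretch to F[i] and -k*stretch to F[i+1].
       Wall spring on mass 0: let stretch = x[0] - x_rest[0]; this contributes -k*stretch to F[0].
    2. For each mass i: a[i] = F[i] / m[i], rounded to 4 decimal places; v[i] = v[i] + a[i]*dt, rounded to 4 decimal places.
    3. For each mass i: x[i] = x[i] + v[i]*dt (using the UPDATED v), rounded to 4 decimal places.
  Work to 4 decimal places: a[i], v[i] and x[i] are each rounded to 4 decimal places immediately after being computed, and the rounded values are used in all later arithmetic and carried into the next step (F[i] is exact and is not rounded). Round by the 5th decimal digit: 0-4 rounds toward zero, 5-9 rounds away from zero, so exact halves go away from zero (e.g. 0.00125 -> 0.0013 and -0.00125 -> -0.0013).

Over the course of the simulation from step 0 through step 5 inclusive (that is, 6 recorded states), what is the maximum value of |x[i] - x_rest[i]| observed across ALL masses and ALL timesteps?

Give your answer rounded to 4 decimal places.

Answer: 1.1719

Derivation:
Step 0: x=[2.0000 6.0000 8.0000] v=[0.0000 0.0000 0.0000]
Step 1: x=[2.5000 5.5000 8.2500] v=[2.0000 -2.0000 1.0000]
Step 2: x=[3.1250 4.9375 8.5625] v=[2.5000 -2.2500 1.2500]
Step 3: x=[3.4219 4.8281 8.7188] v=[1.1875 -0.4375 0.6250]
Step 4: x=[3.2149 5.3399 8.6524] v=[-0.8282 2.0470 -0.2657]
Step 5: x=[2.7354 6.1485 8.5079] v=[-1.9181 3.2345 -0.5782]
Max displacement = 1.1719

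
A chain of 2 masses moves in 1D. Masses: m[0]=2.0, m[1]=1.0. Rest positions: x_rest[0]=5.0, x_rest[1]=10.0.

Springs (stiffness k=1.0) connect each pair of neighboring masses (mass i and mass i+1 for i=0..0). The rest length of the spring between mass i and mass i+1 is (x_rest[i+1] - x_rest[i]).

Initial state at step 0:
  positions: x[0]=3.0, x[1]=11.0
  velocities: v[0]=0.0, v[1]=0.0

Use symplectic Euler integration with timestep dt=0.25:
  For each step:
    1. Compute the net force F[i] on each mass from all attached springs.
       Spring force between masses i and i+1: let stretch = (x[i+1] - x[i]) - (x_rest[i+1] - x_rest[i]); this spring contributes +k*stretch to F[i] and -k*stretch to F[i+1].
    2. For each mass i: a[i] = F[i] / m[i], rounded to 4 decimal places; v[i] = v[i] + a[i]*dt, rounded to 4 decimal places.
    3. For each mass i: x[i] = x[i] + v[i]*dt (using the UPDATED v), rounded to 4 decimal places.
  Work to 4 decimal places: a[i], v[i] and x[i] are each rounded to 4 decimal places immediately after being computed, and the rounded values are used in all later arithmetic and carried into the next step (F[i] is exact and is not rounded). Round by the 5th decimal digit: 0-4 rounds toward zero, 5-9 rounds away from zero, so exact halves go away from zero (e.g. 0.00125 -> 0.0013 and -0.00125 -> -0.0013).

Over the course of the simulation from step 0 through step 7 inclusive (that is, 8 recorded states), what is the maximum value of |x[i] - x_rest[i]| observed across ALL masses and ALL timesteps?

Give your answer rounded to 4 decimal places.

Step 0: x=[3.0000 11.0000] v=[0.0000 0.0000]
Step 1: x=[3.0938 10.8125] v=[0.3750 -0.7500]
Step 2: x=[3.2725 10.4551] v=[0.7149 -1.4297]
Step 3: x=[3.5194 9.9613] v=[0.9877 -1.9754]
Step 4: x=[3.8114 9.3773] v=[1.1680 -2.3359]
Step 5: x=[4.1211 8.7580] v=[1.2388 -2.4774]
Step 6: x=[4.4195 8.1614] v=[1.1934 -2.3866]
Step 7: x=[4.6785 7.6434] v=[1.0361 -2.0721]
Max displacement = 2.3566

Answer: 2.3566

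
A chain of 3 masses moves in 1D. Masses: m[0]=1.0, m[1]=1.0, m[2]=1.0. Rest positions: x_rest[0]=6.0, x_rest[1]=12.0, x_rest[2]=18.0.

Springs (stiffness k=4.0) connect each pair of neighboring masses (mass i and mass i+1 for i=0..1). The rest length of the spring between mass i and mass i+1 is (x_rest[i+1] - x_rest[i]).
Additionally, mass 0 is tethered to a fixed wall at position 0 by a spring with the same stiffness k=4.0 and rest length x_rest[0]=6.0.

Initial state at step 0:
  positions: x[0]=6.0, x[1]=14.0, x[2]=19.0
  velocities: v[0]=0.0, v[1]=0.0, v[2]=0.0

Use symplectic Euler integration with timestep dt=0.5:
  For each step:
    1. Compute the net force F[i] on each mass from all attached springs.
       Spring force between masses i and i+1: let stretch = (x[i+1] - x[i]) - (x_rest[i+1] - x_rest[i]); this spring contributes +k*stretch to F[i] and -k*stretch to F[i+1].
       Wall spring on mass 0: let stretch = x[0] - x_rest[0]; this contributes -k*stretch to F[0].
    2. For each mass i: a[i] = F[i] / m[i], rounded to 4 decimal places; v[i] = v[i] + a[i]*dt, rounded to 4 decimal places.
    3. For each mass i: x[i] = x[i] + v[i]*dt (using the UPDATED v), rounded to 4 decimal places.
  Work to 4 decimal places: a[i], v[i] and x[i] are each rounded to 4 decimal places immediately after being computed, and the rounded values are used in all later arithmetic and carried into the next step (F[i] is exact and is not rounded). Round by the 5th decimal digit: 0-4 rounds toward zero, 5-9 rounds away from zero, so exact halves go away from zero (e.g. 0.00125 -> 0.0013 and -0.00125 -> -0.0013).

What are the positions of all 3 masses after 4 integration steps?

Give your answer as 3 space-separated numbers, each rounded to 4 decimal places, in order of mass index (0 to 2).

Answer: 7.0000 10.0000 18.0000

Derivation:
Step 0: x=[6.0000 14.0000 19.0000] v=[0.0000 0.0000 0.0000]
Step 1: x=[8.0000 11.0000 20.0000] v=[4.0000 -6.0000 2.0000]
Step 2: x=[5.0000 14.0000 18.0000] v=[-6.0000 6.0000 -4.0000]
Step 3: x=[6.0000 12.0000 18.0000] v=[2.0000 -4.0000 0.0000]
Step 4: x=[7.0000 10.0000 18.0000] v=[2.0000 -4.0000 0.0000]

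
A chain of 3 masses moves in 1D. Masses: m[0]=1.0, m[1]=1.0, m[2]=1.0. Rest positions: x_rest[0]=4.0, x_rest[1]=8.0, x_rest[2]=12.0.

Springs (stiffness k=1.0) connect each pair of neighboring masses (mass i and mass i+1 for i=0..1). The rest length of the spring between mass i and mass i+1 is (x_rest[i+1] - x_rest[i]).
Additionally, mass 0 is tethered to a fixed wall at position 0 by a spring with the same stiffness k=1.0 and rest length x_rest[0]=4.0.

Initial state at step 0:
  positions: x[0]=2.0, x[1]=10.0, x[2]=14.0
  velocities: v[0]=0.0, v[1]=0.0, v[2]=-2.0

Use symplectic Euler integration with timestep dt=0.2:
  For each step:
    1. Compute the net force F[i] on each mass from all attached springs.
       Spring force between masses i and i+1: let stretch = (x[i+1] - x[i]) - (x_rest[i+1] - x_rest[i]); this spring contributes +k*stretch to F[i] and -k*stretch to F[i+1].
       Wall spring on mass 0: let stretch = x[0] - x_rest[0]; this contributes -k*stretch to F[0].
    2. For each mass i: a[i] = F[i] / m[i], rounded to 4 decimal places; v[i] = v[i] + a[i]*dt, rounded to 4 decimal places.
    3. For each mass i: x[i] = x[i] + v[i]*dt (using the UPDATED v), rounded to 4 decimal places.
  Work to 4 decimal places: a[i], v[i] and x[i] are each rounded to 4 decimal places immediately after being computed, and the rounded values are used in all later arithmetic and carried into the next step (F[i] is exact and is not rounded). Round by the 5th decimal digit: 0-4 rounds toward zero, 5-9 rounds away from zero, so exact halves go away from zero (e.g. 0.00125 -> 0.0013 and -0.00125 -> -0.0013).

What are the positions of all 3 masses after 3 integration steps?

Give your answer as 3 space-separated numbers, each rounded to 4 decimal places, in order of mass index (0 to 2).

Step 0: x=[2.0000 10.0000 14.0000] v=[0.0000 0.0000 -2.0000]
Step 1: x=[2.2400 9.8400 13.6000] v=[1.2000 -0.8000 -2.0000]
Step 2: x=[2.6944 9.5264 13.2096] v=[2.2720 -1.5680 -1.9520]
Step 3: x=[3.3143 9.0868 12.8319] v=[3.0995 -2.1978 -1.8886]

Answer: 3.3143 9.0868 12.8319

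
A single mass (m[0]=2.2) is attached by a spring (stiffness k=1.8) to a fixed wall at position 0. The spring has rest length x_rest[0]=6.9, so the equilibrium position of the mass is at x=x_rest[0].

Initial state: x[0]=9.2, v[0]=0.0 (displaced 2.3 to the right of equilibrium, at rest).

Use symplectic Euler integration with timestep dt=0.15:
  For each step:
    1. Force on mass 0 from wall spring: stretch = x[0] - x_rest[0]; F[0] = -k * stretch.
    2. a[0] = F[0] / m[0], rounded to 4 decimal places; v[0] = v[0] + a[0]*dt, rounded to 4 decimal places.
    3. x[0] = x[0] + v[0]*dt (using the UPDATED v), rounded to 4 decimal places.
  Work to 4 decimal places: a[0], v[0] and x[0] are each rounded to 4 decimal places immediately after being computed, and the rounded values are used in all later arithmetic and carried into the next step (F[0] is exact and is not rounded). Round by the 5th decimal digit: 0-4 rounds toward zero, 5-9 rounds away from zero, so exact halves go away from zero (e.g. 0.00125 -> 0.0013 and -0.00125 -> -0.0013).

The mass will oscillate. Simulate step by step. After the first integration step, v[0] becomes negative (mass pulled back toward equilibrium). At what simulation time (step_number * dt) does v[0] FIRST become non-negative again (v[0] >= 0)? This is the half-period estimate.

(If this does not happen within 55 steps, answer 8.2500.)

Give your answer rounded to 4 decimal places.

Step 0: x=[9.2000] v=[0.0000]
Step 1: x=[9.1577] v=[-0.2823]
Step 2: x=[9.0738] v=[-0.5594]
Step 3: x=[8.9499] v=[-0.8262]
Step 4: x=[8.7882] v=[-1.0778]
Step 5: x=[8.5918] v=[-1.3095]
Step 6: x=[8.3642] v=[-1.5171]
Step 7: x=[8.1097] v=[-1.6968]
Step 8: x=[7.8329] v=[-1.8453]
Step 9: x=[7.5389] v=[-1.9598]
Step 10: x=[7.2332] v=[-2.0382]
Step 11: x=[6.9213] v=[-2.0791]
Step 12: x=[6.6090] v=[-2.0817]
Step 13: x=[6.3021] v=[-2.0460]
Step 14: x=[6.0062] v=[-1.9726]
Step 15: x=[5.7268] v=[-1.8629]
Step 16: x=[5.4690] v=[-1.7189]
Step 17: x=[5.2375] v=[-1.5433]
Step 18: x=[5.0366] v=[-1.3393]
Step 19: x=[4.8700] v=[-1.1106]
Step 20: x=[4.7408] v=[-0.8615]
Step 21: x=[4.6513] v=[-0.5965]
Step 22: x=[4.6032] v=[-0.3205]
Step 23: x=[4.5974] v=[-0.0386]
Step 24: x=[4.6340] v=[0.2440]
First v>=0 after going negative at step 24, time=3.6000

Answer: 3.6000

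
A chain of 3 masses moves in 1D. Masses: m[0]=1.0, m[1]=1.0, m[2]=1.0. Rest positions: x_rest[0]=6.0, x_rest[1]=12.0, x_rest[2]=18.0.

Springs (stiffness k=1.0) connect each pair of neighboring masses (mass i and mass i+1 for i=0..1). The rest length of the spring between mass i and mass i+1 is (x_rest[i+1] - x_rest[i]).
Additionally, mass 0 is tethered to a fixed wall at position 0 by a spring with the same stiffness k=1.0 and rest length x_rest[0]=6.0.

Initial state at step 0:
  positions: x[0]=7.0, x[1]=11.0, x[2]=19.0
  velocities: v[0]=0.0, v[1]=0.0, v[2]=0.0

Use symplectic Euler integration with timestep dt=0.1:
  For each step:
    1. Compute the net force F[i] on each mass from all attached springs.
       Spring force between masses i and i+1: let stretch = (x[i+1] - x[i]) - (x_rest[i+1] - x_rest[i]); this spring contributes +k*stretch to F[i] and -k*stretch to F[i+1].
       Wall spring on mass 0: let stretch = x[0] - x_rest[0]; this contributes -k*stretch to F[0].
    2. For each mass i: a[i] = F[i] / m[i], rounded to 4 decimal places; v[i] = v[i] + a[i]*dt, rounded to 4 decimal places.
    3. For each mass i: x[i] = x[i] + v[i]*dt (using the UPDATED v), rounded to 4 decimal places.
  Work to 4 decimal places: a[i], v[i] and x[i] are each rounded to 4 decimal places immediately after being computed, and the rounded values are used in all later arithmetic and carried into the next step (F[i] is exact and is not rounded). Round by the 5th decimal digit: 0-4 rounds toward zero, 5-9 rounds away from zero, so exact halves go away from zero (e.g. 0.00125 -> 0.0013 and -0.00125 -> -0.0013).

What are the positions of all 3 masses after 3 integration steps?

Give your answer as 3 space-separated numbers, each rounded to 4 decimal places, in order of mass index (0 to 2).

Answer: 6.8250 11.2335 18.8830

Derivation:
Step 0: x=[7.0000 11.0000 19.0000] v=[0.0000 0.0000 0.0000]
Step 1: x=[6.9700 11.0400 18.9800] v=[-0.3000 0.4000 -0.2000]
Step 2: x=[6.9110 11.1187 18.9406] v=[-0.5900 0.7870 -0.3940]
Step 3: x=[6.8250 11.2335 18.8830] v=[-0.8603 1.1484 -0.5762]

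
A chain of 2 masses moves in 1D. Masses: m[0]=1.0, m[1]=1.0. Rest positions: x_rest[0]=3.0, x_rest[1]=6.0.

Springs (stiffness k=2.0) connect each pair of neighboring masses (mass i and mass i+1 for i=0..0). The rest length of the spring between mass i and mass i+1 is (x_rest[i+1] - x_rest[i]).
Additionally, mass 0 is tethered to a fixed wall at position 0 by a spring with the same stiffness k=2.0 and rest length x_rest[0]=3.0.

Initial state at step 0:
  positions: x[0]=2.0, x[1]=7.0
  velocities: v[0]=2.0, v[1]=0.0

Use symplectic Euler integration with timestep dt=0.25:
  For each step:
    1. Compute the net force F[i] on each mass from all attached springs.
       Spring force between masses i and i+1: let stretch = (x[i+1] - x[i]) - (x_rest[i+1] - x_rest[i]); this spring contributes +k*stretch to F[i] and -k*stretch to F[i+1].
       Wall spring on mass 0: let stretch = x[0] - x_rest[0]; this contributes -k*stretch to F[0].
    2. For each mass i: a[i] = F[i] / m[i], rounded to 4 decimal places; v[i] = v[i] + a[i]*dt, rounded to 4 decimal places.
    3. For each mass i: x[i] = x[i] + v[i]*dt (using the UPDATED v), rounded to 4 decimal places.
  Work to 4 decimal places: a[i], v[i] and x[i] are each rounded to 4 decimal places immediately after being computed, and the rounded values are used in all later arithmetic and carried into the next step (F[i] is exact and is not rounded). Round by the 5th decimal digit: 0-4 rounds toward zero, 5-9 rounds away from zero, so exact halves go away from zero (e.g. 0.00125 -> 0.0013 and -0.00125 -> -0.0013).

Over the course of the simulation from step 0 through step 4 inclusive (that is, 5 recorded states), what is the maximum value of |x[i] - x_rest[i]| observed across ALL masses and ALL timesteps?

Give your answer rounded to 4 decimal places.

Step 0: x=[2.0000 7.0000] v=[2.0000 0.0000]
Step 1: x=[2.8750 6.7500] v=[3.5000 -1.0000]
Step 2: x=[3.8750 6.3906] v=[4.0000 -1.4375]
Step 3: x=[4.7051 6.0918] v=[3.3203 -1.1953]
Step 4: x=[5.1204 5.9946] v=[1.6611 -0.3887]
Max displacement = 2.1204

Answer: 2.1204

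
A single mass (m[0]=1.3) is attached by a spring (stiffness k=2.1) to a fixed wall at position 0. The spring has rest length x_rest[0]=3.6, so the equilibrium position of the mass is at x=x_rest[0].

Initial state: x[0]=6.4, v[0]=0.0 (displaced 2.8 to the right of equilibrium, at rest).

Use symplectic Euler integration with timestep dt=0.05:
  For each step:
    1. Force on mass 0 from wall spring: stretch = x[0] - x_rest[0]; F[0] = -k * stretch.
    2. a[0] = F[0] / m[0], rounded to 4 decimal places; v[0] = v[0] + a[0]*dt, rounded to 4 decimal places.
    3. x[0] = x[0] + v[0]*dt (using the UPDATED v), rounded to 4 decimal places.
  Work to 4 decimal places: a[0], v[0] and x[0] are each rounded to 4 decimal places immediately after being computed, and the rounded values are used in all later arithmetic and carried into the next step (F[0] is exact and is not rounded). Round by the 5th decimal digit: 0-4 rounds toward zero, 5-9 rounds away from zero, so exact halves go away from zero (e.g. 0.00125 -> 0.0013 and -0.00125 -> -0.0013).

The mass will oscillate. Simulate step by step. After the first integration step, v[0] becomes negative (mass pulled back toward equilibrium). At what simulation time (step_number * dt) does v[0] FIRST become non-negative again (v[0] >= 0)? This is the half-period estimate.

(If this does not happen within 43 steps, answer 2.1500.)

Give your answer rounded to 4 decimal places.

Answer: 2.1500

Derivation:
Step 0: x=[6.4000] v=[0.0000]
Step 1: x=[6.3887] v=[-0.2262]
Step 2: x=[6.3661] v=[-0.4514]
Step 3: x=[6.3324] v=[-0.6748]
Step 4: x=[6.2876] v=[-0.8955]
Step 5: x=[6.2320] v=[-1.1126]
Step 6: x=[6.1657] v=[-1.3252]
Step 7: x=[6.0891] v=[-1.5324]
Step 8: x=[6.0024] v=[-1.7334]
Step 9: x=[5.9060] v=[-1.9274]
Step 10: x=[5.8003] v=[-2.1137]
Step 11: x=[5.6857] v=[-2.2914]
Step 12: x=[5.5627] v=[-2.4599]
Step 13: x=[5.4318] v=[-2.6184]
Step 14: x=[5.2935] v=[-2.7664]
Step 15: x=[5.1483] v=[-2.9032]
Step 16: x=[4.9969] v=[-3.0283]
Step 17: x=[4.8398] v=[-3.1411]
Step 18: x=[4.6777] v=[-3.2412]
Step 19: x=[4.5113] v=[-3.3282]
Step 20: x=[4.3412] v=[-3.4018]
Step 21: x=[4.1681] v=[-3.4617]
Step 22: x=[3.9927] v=[-3.5076]
Step 23: x=[3.8157] v=[-3.5393]
Step 24: x=[3.6379] v=[-3.5567]
Step 25: x=[3.4599] v=[-3.5598]
Step 26: x=[3.2825] v=[-3.5485]
Step 27: x=[3.1064] v=[-3.5229]
Step 28: x=[2.9323] v=[-3.4830]
Step 29: x=[2.7608] v=[-3.4291]
Step 30: x=[2.5927] v=[-3.3613]
Step 31: x=[2.4287] v=[-3.2799]
Step 32: x=[2.2694] v=[-3.1853]
Step 33: x=[2.1155] v=[-3.0778]
Step 34: x=[1.9676] v=[-2.9579]
Step 35: x=[1.8263] v=[-2.8261]
Step 36: x=[1.6922] v=[-2.6828]
Step 37: x=[1.5658] v=[-2.5287]
Step 38: x=[1.4476] v=[-2.3644]
Step 39: x=[1.3381] v=[-2.1906]
Step 40: x=[1.2377] v=[-2.0079]
Step 41: x=[1.1468] v=[-1.8171]
Step 42: x=[1.0659] v=[-1.6190]
Step 43: x=[0.9952] v=[-1.4143]
v[0] did not become non-negative within 43 steps; using fallback time=2.1500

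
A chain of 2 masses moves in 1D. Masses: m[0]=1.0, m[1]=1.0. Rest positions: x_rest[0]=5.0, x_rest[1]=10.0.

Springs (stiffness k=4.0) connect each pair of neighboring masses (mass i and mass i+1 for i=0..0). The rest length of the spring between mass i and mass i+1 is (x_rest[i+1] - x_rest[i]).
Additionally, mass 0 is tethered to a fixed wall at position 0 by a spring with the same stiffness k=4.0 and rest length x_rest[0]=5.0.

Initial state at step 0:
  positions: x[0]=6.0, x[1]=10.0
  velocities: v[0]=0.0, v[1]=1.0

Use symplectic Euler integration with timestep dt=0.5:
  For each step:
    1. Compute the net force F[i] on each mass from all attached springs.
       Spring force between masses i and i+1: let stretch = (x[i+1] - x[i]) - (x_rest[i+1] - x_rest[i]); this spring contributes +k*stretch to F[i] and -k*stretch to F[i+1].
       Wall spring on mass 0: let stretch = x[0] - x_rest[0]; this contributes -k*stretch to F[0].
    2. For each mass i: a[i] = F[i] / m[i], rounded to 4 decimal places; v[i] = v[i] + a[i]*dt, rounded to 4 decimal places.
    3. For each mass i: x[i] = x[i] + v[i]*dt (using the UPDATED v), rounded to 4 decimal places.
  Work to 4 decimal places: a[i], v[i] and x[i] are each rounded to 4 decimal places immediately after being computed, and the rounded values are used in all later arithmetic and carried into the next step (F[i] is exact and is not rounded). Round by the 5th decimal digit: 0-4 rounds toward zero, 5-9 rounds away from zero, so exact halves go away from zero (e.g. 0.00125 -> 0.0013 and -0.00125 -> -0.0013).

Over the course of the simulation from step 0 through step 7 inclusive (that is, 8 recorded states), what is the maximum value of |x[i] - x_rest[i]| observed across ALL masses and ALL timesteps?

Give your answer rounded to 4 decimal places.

Answer: 1.5000

Derivation:
Step 0: x=[6.0000 10.0000] v=[0.0000 1.0000]
Step 1: x=[4.0000 11.5000] v=[-4.0000 3.0000]
Step 2: x=[5.5000 10.5000] v=[3.0000 -2.0000]
Step 3: x=[6.5000 9.5000] v=[2.0000 -2.0000]
Step 4: x=[4.0000 10.5000] v=[-5.0000 2.0000]
Step 5: x=[4.0000 10.0000] v=[0.0000 -1.0000]
Step 6: x=[6.0000 8.5000] v=[4.0000 -3.0000]
Step 7: x=[4.5000 9.5000] v=[-3.0000 2.0000]
Max displacement = 1.5000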